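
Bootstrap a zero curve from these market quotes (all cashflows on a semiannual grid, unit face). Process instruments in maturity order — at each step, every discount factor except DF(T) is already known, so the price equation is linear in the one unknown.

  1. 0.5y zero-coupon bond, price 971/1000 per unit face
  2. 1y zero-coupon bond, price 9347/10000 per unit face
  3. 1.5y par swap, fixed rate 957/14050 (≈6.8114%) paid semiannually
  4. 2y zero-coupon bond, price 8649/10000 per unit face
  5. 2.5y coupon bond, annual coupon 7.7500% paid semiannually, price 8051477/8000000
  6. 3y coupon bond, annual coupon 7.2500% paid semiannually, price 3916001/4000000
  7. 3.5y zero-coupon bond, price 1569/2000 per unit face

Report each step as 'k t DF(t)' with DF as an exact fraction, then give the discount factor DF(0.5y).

step 1 [0.5y] zero: DF = P = 971/1000 ≈ 0.971000
step 2 [1y] zero: DF = P = 9347/10000 ≈ 0.934700
step 3 [1.5y] swap r/2=957/28100: DF=(1 − 957/28100·(0.971000+0.934700))/(1+957/28100) = 9043/10000 ≈ 0.904300
step 4 [2y] zero: DF = P = 8649/10000 ≈ 0.864900
step 5 [2.5y] bond c/2=31/800: DF=(8051477/8000000 − 31/800·(0.971000+0.934700+0.904300+0.864900))/(1+31/800) = 4159/5000 ≈ 0.831800
step 6 [3y] bond c/2=29/800: DF=(3916001/4000000 − 29/800·(0.971000+0.934700+0.904300+0.864900+0.831800))/(1+29/800) = 7871/10000 ≈ 0.787100
step 7 [3.5y] zero: DF = P = 1569/2000 ≈ 0.784500

1 1/2 971/1000
2 1 9347/10000
3 3/2 9043/10000
4 2 8649/10000
5 5/2 4159/5000
6 3 7871/10000
7 7/2 1569/2000
DF(0.5y) = 971/1000 ≈ 0.971000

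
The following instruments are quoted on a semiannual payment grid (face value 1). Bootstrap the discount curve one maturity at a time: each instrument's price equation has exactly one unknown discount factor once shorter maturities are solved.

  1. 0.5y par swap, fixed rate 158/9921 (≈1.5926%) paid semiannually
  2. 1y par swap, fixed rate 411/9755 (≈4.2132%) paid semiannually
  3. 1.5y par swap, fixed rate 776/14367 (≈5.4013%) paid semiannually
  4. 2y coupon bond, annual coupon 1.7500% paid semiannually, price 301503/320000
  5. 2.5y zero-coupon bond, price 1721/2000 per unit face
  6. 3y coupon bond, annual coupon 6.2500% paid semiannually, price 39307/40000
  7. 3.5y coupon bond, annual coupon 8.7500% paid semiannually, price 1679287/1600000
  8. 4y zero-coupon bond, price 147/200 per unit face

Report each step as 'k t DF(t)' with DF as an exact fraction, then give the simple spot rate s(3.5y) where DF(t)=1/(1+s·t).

1 1/2 9921/10000
2 1 9589/10000
3 3/2 1153/1250
4 2 9091/10000
5 5/2 1721/2000
6 3 4061/5000
7 7/2 7769/10000
8 4 147/200
s(3.5y) = (1/(7769/10000) − 1)/(7/2) = 4462/54383 ≈ 8.2048%

step 1 [0.5y] swap r/2=79/9921: DF=(1 − 79/9921·(0))/(1+79/9921) = 9921/10000 ≈ 0.992100
step 2 [1y] swap r/2=411/19510: DF=(1 − 411/19510·(0.992100))/(1+411/19510) = 9589/10000 ≈ 0.958900
step 3 [1.5y] swap r/2=388/14367: DF=(1 − 388/14367·(0.992100+0.958900))/(1+388/14367) = 1153/1250 ≈ 0.922400
step 4 [2y] bond c/2=7/800: DF=(301503/320000 − 7/800·(0.992100+0.958900+0.922400))/(1+7/800) = 9091/10000 ≈ 0.909100
step 5 [2.5y] zero: DF = P = 1721/2000 ≈ 0.860500
step 6 [3y] bond c/2=1/32: DF=(39307/40000 − 1/32·(0.992100+0.958900+0.922400+0.909100+0.860500))/(1+1/32) = 4061/5000 ≈ 0.812200
step 7 [3.5y] bond c/2=7/160: DF=(1679287/1600000 − 7/160·(0.992100+0.958900+0.922400+0.909100+0.860500+0.812200))/(1+7/160) = 7769/10000 ≈ 0.776900
step 8 [4y] zero: DF = P = 147/200 ≈ 0.735000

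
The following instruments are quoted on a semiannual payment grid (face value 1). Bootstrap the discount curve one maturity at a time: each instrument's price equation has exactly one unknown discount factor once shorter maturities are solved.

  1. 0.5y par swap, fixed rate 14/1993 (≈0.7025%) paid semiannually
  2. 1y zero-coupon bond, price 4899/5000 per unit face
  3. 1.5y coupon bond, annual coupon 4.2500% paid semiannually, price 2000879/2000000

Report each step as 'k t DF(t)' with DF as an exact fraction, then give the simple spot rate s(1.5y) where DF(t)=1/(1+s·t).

1 1/2 1993/2000
2 1 4899/5000
3 3/2 1877/2000
s(1.5y) = (1/(1877/2000) − 1)/(3/2) = 82/1877 ≈ 4.3687%

step 1 [0.5y] swap r/2=7/1993: DF=(1 − 7/1993·(0))/(1+7/1993) = 1993/2000 ≈ 0.996500
step 2 [1y] zero: DF = P = 4899/5000 ≈ 0.979800
step 3 [1.5y] bond c/2=17/800: DF=(2000879/2000000 − 17/800·(0.996500+0.979800))/(1+17/800) = 1877/2000 ≈ 0.938500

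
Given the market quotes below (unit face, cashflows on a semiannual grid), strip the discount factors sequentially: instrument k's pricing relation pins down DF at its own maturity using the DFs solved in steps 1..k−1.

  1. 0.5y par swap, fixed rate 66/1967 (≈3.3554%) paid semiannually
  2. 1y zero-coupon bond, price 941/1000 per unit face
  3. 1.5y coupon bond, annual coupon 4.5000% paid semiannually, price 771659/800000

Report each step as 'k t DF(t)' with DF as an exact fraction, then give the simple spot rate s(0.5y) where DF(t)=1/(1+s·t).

step 1 [0.5y] swap r/2=33/1967: DF=(1 − 33/1967·(0))/(1+33/1967) = 1967/2000 ≈ 0.983500
step 2 [1y] zero: DF = P = 941/1000 ≈ 0.941000
step 3 [1.5y] bond c/2=9/400: DF=(771659/800000 − 9/400·(0.983500+0.941000))/(1+9/400) = 901/1000 ≈ 0.901000

1 1/2 1967/2000
2 1 941/1000
3 3/2 901/1000
s(0.5y) = (1/(1967/2000) − 1)/(1/2) = 66/1967 ≈ 3.3554%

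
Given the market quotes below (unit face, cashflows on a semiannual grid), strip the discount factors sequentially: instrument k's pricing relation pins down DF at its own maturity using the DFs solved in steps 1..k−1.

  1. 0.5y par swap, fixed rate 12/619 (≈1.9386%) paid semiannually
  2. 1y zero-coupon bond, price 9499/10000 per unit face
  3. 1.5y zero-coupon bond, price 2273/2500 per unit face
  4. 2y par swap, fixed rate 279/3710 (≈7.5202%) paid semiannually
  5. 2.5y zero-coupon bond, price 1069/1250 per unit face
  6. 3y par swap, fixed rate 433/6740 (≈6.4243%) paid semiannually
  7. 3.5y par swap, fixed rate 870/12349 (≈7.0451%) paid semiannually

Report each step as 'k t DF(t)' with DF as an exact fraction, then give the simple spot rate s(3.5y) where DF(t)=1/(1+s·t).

1 1/2 619/625
2 1 9499/10000
3 3/2 2273/2500
4 2 1721/2000
5 5/2 1069/1250
6 3 2067/2500
7 7/2 313/400
s(3.5y) = (1/(313/400) − 1)/(7/2) = 174/2191 ≈ 7.9416%

step 1 [0.5y] swap r/2=6/619: DF=(1 − 6/619·(0))/(1+6/619) = 619/625 ≈ 0.990400
step 2 [1y] zero: DF = P = 9499/10000 ≈ 0.949900
step 3 [1.5y] zero: DF = P = 2273/2500 ≈ 0.909200
step 4 [2y] swap r/2=279/7420: DF=(1 − 279/7420·(0.990400+0.949900+0.909200))/(1+279/7420) = 1721/2000 ≈ 0.860500
step 5 [2.5y] zero: DF = P = 1069/1250 ≈ 0.855200
step 6 [3y] swap r/2=433/13480: DF=(1 − 433/13480·(0.990400+0.949900+0.909200+0.860500+0.855200))/(1+433/13480) = 2067/2500 ≈ 0.826800
step 7 [3.5y] swap r/2=435/12349: DF=(1 − 435/12349·(0.990400+0.949900+0.909200+0.860500+0.855200+0.826800))/(1+435/12349) = 313/400 ≈ 0.782500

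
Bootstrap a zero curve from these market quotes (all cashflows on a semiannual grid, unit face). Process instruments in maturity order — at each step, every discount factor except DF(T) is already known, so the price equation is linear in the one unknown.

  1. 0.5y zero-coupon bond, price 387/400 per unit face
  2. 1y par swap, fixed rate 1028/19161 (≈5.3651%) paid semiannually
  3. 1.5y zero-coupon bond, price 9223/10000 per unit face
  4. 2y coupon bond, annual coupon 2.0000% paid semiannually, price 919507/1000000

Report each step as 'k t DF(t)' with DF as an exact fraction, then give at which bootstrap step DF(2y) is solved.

step 1 [0.5y] zero: DF = P = 387/400 ≈ 0.967500
step 2 [1y] swap r/2=514/19161: DF=(1 − 514/19161·(0.967500))/(1+514/19161) = 4743/5000 ≈ 0.948600
step 3 [1.5y] zero: DF = P = 9223/10000 ≈ 0.922300
step 4 [2y] bond c/2=1/100: DF=(919507/1000000 − 1/100·(0.967500+0.948600+0.922300))/(1+1/100) = 8823/10000 ≈ 0.882300

1 1/2 387/400
2 1 4743/5000
3 3/2 9223/10000
4 2 8823/10000
DF(2y) is solved at step 4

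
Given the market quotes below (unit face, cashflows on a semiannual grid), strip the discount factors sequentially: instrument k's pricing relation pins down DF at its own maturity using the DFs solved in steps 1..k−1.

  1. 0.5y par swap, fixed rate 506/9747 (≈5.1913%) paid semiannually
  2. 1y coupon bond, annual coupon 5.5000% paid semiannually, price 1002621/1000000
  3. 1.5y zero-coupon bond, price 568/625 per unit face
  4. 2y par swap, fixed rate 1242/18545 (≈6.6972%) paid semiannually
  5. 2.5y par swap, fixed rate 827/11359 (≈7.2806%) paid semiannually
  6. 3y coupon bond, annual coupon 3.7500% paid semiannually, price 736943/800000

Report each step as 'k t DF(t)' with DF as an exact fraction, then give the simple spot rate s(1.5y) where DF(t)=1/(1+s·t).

step 1 [0.5y] swap r/2=253/9747: DF=(1 − 253/9747·(0))/(1+253/9747) = 9747/10000 ≈ 0.974700
step 2 [1y] bond c/2=11/400: DF=(1002621/1000000 − 11/400·(0.974700))/(1+11/400) = 9497/10000 ≈ 0.949700
step 3 [1.5y] zero: DF = P = 568/625 ≈ 0.908800
step 4 [2y] swap r/2=621/18545: DF=(1 − 621/18545·(0.974700+0.949700+0.908800))/(1+621/18545) = 4379/5000 ≈ 0.875800
step 5 [2.5y] swap r/2=827/22718: DF=(1 − 827/22718·(0.974700+0.949700+0.908800+0.875800))/(1+827/22718) = 4173/5000 ≈ 0.834600
step 6 [3y] bond c/2=3/160: DF=(736943/800000 − 3/160·(0.974700+0.949700+0.908800+0.875800+0.834600))/(1+3/160) = 4103/5000 ≈ 0.820600

1 1/2 9747/10000
2 1 9497/10000
3 3/2 568/625
4 2 4379/5000
5 5/2 4173/5000
6 3 4103/5000
s(1.5y) = (1/(568/625) − 1)/(3/2) = 19/284 ≈ 6.6901%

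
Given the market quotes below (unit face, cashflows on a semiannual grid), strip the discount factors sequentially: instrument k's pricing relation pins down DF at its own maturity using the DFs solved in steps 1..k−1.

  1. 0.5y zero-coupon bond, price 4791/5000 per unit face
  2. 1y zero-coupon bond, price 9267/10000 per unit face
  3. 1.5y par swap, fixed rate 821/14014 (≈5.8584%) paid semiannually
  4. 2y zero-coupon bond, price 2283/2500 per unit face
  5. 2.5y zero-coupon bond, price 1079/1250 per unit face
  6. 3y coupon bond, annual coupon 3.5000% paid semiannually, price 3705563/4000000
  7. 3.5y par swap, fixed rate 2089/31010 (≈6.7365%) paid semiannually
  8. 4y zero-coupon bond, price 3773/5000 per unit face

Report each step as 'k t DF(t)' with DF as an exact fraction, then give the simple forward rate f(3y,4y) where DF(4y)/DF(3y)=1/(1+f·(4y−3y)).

1 1/2 4791/5000
2 1 9267/10000
3 3/2 9179/10000
4 2 2283/2500
5 5/2 1079/1250
6 3 8317/10000
7 7/2 7911/10000
8 4 3773/5000
f(3y,4y) = ((8317/10000)/(3773/5000) − 1)/(1) = 771/7546 ≈ 10.2173%

step 1 [0.5y] zero: DF = P = 4791/5000 ≈ 0.958200
step 2 [1y] zero: DF = P = 9267/10000 ≈ 0.926700
step 3 [1.5y] swap r/2=821/28028: DF=(1 − 821/28028·(0.958200+0.926700))/(1+821/28028) = 9179/10000 ≈ 0.917900
step 4 [2y] zero: DF = P = 2283/2500 ≈ 0.913200
step 5 [2.5y] zero: DF = P = 1079/1250 ≈ 0.863200
step 6 [3y] bond c/2=7/400: DF=(3705563/4000000 − 7/400·(0.958200+0.926700+0.917900+0.913200+0.863200))/(1+7/400) = 8317/10000 ≈ 0.831700
step 7 [3.5y] swap r/2=2089/62020: DF=(1 − 2089/62020·(0.958200+0.926700+0.917900+0.913200+0.863200+0.831700))/(1+2089/62020) = 7911/10000 ≈ 0.791100
step 8 [4y] zero: DF = P = 3773/5000 ≈ 0.754600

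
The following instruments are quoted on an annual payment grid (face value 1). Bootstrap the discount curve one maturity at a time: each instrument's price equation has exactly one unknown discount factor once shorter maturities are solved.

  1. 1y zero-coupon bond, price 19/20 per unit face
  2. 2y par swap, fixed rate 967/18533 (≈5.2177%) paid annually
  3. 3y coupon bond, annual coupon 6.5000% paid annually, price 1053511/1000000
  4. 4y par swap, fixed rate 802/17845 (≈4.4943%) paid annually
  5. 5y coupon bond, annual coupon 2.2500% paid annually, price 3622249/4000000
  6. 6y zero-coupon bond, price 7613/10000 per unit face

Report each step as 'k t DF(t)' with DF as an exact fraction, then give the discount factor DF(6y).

1 1 19/20
2 2 9033/10000
3 3 8761/10000
4 4 2099/2500
5 5 8071/10000
6 6 7613/10000
DF(6y) = 7613/10000 ≈ 0.761300

step 1 [1y] zero: DF = P = 19/20 ≈ 0.950000
step 2 [2y] swap r/1=967/18533: DF=(1 − 967/18533·(0.950000))/(1+967/18533) = 9033/10000 ≈ 0.903300
step 3 [3y] bond c/1=13/200: DF=(1053511/1000000 − 13/200·(0.950000+0.903300))/(1+13/200) = 8761/10000 ≈ 0.876100
step 4 [4y] swap r/1=802/17845: DF=(1 − 802/17845·(0.950000+0.903300+0.876100))/(1+802/17845) = 2099/2500 ≈ 0.839600
step 5 [5y] bond c/1=9/400: DF=(3622249/4000000 − 9/400·(0.950000+0.903300+0.876100+0.839600))/(1+9/400) = 8071/10000 ≈ 0.807100
step 6 [6y] zero: DF = P = 7613/10000 ≈ 0.761300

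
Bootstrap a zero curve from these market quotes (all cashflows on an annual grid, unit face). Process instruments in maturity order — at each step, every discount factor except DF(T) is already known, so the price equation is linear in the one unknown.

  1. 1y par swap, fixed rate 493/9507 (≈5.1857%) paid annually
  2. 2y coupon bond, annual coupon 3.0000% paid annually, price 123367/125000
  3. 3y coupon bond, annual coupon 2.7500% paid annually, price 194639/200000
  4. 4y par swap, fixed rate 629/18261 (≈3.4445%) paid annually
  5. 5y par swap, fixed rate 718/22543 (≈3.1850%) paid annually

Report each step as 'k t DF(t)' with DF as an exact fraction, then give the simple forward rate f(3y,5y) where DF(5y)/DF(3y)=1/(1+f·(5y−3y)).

step 1 [1y] swap r/1=493/9507: DF=(1 − 493/9507·(0))/(1+493/9507) = 9507/10000 ≈ 0.950700
step 2 [2y] bond c/1=3/100: DF=(123367/125000 − 3/100·(0.950700))/(1+3/100) = 1861/2000 ≈ 0.930500
step 3 [3y] bond c/1=11/400: DF=(194639/200000 − 11/400·(0.950700+0.930500))/(1+11/400) = 1121/1250 ≈ 0.896800
step 4 [4y] swap r/1=629/18261: DF=(1 − 629/18261·(0.950700+0.930500+0.896800))/(1+629/18261) = 4371/5000 ≈ 0.874200
step 5 [5y] swap r/1=718/22543: DF=(1 − 718/22543·(0.950700+0.930500+0.896800+0.874200))/(1+718/22543) = 2141/2500 ≈ 0.856400

1 1 9507/10000
2 2 1861/2000
3 3 1121/1250
4 4 4371/5000
5 5 2141/2500
f(3y,5y) = ((1121/1250)/(2141/2500) − 1)/(2) = 101/4282 ≈ 2.3587%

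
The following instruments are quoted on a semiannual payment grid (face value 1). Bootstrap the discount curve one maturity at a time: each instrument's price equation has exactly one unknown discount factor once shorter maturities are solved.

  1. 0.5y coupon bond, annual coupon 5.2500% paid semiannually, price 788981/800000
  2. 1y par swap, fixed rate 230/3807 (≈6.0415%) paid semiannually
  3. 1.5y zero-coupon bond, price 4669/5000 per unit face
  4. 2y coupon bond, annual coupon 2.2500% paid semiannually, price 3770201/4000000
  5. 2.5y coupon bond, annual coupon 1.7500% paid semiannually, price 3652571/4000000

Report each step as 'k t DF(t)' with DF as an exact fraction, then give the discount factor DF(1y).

step 1 [0.5y] bond c/2=21/800: DF=(788981/800000 − 21/800·(0))/(1+21/800) = 961/1000 ≈ 0.961000
step 2 [1y] swap r/2=115/3807: DF=(1 − 115/3807·(0.961000))/(1+115/3807) = 377/400 ≈ 0.942500
step 3 [1.5y] zero: DF = P = 4669/5000 ≈ 0.933800
step 4 [2y] bond c/2=9/800: DF=(3770201/4000000 − 9/800·(0.961000+0.942500+0.933800))/(1+9/800) = 1801/2000 ≈ 0.900500
step 5 [2.5y] bond c/2=7/800: DF=(3652571/4000000 − 7/800·(0.961000+0.942500+0.933800+0.900500))/(1+7/800) = 1091/1250 ≈ 0.872800

1 1/2 961/1000
2 1 377/400
3 3/2 4669/5000
4 2 1801/2000
5 5/2 1091/1250
DF(1y) = 377/400 ≈ 0.942500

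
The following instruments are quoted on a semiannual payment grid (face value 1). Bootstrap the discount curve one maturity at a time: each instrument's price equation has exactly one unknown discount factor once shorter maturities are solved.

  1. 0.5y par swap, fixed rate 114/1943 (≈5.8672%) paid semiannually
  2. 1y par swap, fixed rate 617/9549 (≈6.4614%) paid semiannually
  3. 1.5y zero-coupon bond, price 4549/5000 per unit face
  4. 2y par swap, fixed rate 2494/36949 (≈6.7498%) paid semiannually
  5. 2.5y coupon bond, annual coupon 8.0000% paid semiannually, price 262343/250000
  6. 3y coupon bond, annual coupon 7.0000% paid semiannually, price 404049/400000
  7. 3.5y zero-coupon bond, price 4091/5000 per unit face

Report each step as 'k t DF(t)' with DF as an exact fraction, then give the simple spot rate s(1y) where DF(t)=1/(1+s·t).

1 1/2 1943/2000
2 1 9383/10000
3 3/2 4549/5000
4 2 8753/10000
5 5/2 8669/10000
6 3 8217/10000
7 7/2 4091/5000
s(1y) = (1/(9383/10000) − 1)/(1) = 617/9383 ≈ 6.5757%

step 1 [0.5y] swap r/2=57/1943: DF=(1 − 57/1943·(0))/(1+57/1943) = 1943/2000 ≈ 0.971500
step 2 [1y] swap r/2=617/19098: DF=(1 − 617/19098·(0.971500))/(1+617/19098) = 9383/10000 ≈ 0.938300
step 3 [1.5y] zero: DF = P = 4549/5000 ≈ 0.909800
step 4 [2y] swap r/2=1247/36949: DF=(1 − 1247/36949·(0.971500+0.938300+0.909800))/(1+1247/36949) = 8753/10000 ≈ 0.875300
step 5 [2.5y] bond c/2=1/25: DF=(262343/250000 − 1/25·(0.971500+0.938300+0.909800+0.875300))/(1+1/25) = 8669/10000 ≈ 0.866900
step 6 [3y] bond c/2=7/200: DF=(404049/400000 − 7/200·(0.971500+0.938300+0.909800+0.875300+0.866900))/(1+7/200) = 8217/10000 ≈ 0.821700
step 7 [3.5y] zero: DF = P = 4091/5000 ≈ 0.818200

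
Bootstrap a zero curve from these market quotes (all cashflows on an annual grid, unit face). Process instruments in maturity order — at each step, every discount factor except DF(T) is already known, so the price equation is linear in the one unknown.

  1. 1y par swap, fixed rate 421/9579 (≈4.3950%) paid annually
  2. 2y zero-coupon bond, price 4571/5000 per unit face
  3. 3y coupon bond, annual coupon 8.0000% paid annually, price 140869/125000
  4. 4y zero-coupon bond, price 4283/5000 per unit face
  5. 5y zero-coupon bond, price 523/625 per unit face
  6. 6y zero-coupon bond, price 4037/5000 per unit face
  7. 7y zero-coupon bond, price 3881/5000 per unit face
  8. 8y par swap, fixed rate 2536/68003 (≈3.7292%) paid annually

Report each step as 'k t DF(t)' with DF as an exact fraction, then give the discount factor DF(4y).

step 1 [1y] swap r/1=421/9579: DF=(1 − 421/9579·(0))/(1+421/9579) = 9579/10000 ≈ 0.957900
step 2 [2y] zero: DF = P = 4571/5000 ≈ 0.914200
step 3 [3y] bond c/1=2/25: DF=(140869/125000 − 2/25·(0.957900+0.914200))/(1+2/25) = 1131/1250 ≈ 0.904800
step 4 [4y] zero: DF = P = 4283/5000 ≈ 0.856600
step 5 [5y] zero: DF = P = 523/625 ≈ 0.836800
step 6 [6y] zero: DF = P = 4037/5000 ≈ 0.807400
step 7 [7y] zero: DF = P = 3881/5000 ≈ 0.776200
step 8 [8y] swap r/1=2536/68003: DF=(1 − 2536/68003·(0.957900+0.914200+0.904800+0.856600+0.836800+0.807400+0.776200))/(1+2536/68003) = 933/1250 ≈ 0.746400

1 1 9579/10000
2 2 4571/5000
3 3 1131/1250
4 4 4283/5000
5 5 523/625
6 6 4037/5000
7 7 3881/5000
8 8 933/1250
DF(4y) = 4283/5000 ≈ 0.856600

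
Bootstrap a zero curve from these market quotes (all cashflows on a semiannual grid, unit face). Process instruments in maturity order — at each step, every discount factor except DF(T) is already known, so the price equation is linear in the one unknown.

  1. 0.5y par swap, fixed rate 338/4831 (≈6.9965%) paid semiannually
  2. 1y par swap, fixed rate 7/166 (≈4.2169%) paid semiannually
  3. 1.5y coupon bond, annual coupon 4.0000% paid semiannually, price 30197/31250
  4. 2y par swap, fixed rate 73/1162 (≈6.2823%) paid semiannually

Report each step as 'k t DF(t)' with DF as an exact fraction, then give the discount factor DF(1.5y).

step 1 [0.5y] swap r/2=169/4831: DF=(1 − 169/4831·(0))/(1+169/4831) = 4831/5000 ≈ 0.966200
step 2 [1y] swap r/2=7/332: DF=(1 − 7/332·(0.966200))/(1+7/332) = 4797/5000 ≈ 0.959400
step 3 [1.5y] bond c/2=1/50: DF=(30197/31250 − 1/50·(0.966200+0.959400))/(1+1/50) = 1137/1250 ≈ 0.909600
step 4 [2y] swap r/2=73/2324: DF=(1 − 73/2324·(0.966200+0.959400+0.909600))/(1+73/2324) = 552/625 ≈ 0.883200

1 1/2 4831/5000
2 1 4797/5000
3 3/2 1137/1250
4 2 552/625
DF(1.5y) = 1137/1250 ≈ 0.909600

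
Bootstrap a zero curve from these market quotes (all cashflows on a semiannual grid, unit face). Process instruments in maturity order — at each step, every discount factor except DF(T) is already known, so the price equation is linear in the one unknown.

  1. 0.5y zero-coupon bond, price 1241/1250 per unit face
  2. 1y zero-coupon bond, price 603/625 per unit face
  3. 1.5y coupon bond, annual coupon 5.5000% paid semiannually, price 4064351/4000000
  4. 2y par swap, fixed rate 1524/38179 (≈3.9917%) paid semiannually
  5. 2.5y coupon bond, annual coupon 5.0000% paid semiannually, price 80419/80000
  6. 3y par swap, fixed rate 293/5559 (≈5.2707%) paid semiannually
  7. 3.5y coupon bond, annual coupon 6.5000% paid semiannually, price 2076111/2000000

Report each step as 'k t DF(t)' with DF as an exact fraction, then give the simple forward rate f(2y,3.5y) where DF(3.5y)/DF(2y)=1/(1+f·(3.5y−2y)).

step 1 [0.5y] zero: DF = P = 1241/1250 ≈ 0.992800
step 2 [1y] zero: DF = P = 603/625 ≈ 0.964800
step 3 [1.5y] bond c/2=11/400: DF=(4064351/4000000 − 11/400·(0.992800+0.964800))/(1+11/400) = 1873/2000 ≈ 0.936500
step 4 [2y] swap r/2=762/38179: DF=(1 − 762/38179·(0.992800+0.964800+0.936500))/(1+762/38179) = 4619/5000 ≈ 0.923800
step 5 [2.5y] bond c/2=1/40: DF=(80419/80000 − 1/40·(0.992800+0.964800+0.936500+0.923800))/(1+1/40) = 2219/2500 ≈ 0.887600
step 6 [3y] swap r/2=293/11118: DF=(1 − 293/11118·(0.992800+0.964800+0.936500+0.923800+0.887600))/(1+293/11118) = 1707/2000 ≈ 0.853500
step 7 [3.5y] bond c/2=13/400: DF=(2076111/2000000 − 13/400·(0.992800+0.964800+0.936500+0.923800+0.887600+0.853500))/(1+13/400) = 519/625 ≈ 0.830400

1 1/2 1241/1250
2 1 603/625
3 3/2 1873/2000
4 2 4619/5000
5 5/2 2219/2500
6 3 1707/2000
7 7/2 519/625
f(2y,3.5y) = ((4619/5000)/(519/625) − 1)/(3/2) = 467/6228 ≈ 7.4984%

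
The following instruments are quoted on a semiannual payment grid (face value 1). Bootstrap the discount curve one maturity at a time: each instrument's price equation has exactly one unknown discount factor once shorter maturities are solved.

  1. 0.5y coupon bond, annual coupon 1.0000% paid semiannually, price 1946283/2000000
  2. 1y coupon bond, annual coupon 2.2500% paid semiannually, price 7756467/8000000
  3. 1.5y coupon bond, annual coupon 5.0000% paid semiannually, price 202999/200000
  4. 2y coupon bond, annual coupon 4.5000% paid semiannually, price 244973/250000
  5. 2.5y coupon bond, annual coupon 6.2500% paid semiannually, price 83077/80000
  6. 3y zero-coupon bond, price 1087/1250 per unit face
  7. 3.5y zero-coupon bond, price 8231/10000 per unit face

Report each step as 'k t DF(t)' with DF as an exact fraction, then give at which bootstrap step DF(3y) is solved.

1 1/2 9683/10000
2 1 237/250
3 3/2 1887/2000
4 2 4477/5000
5 5/2 2233/2500
6 3 1087/1250
7 7/2 8231/10000
DF(3y) is solved at step 6

step 1 [0.5y] bond c/2=1/200: DF=(1946283/2000000 − 1/200·(0))/(1+1/200) = 9683/10000 ≈ 0.968300
step 2 [1y] bond c/2=9/800: DF=(7756467/8000000 − 9/800·(0.968300))/(1+9/800) = 237/250 ≈ 0.948000
step 3 [1.5y] bond c/2=1/40: DF=(202999/200000 − 1/40·(0.968300+0.948000))/(1+1/40) = 1887/2000 ≈ 0.943500
step 4 [2y] bond c/2=9/400: DF=(244973/250000 − 9/400·(0.968300+0.948000+0.943500))/(1+9/400) = 4477/5000 ≈ 0.895400
step 5 [2.5y] bond c/2=1/32: DF=(83077/80000 − 1/32·(0.968300+0.948000+0.943500+0.895400))/(1+1/32) = 2233/2500 ≈ 0.893200
step 6 [3y] zero: DF = P = 1087/1250 ≈ 0.869600
step 7 [3.5y] zero: DF = P = 8231/10000 ≈ 0.823100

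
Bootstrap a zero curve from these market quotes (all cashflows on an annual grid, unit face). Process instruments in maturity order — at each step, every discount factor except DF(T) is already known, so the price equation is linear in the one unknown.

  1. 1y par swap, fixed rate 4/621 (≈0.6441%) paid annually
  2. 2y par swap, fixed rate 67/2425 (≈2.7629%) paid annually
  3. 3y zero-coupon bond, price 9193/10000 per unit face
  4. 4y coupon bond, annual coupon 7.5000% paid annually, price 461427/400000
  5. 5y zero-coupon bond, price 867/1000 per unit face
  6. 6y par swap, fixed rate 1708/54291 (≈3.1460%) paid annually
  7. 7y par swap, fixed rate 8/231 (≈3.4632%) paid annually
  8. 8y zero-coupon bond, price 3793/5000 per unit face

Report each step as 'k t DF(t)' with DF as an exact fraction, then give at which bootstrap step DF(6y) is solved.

step 1 [1y] swap r/1=4/621: DF=(1 − 4/621·(0))/(1+4/621) = 621/625 ≈ 0.993600
step 2 [2y] swap r/1=67/2425: DF=(1 − 67/2425·(0.993600))/(1+67/2425) = 1183/1250 ≈ 0.946400
step 3 [3y] zero: DF = P = 9193/10000 ≈ 0.919300
step 4 [4y] bond c/1=3/40: DF=(461427/400000 − 3/40·(0.993600+0.946400+0.919300))/(1+3/40) = 546/625 ≈ 0.873600
step 5 [5y] zero: DF = P = 867/1000 ≈ 0.867000
step 6 [6y] swap r/1=1708/54291: DF=(1 − 1708/54291·(0.993600+0.946400+0.919300+0.873600+0.867000))/(1+1708/54291) = 2073/2500 ≈ 0.829200
step 7 [7y] swap r/1=8/231: DF=(1 − 8/231·(0.993600+0.946400+0.919300+0.873600+0.867000+0.829200))/(1+8/231) = 981/1250 ≈ 0.784800
step 8 [8y] zero: DF = P = 3793/5000 ≈ 0.758600

1 1 621/625
2 2 1183/1250
3 3 9193/10000
4 4 546/625
5 5 867/1000
6 6 2073/2500
7 7 981/1250
8 8 3793/5000
DF(6y) is solved at step 6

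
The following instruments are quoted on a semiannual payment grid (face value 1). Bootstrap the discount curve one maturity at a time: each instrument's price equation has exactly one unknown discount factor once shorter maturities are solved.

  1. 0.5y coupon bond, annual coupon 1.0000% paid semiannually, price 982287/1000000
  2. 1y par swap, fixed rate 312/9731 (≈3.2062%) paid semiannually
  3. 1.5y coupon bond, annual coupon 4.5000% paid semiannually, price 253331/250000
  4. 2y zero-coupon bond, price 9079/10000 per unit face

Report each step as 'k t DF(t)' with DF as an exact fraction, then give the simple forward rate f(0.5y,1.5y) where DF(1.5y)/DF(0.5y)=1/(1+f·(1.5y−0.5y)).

step 1 [0.5y] bond c/2=1/200: DF=(982287/1000000 − 1/200·(0))/(1+1/200) = 4887/5000 ≈ 0.977400
step 2 [1y] swap r/2=156/9731: DF=(1 − 156/9731·(0.977400))/(1+156/9731) = 1211/1250 ≈ 0.968800
step 3 [1.5y] bond c/2=9/400: DF=(253331/250000 − 9/400·(0.977400+0.968800))/(1+9/400) = 4741/5000 ≈ 0.948200
step 4 [2y] zero: DF = P = 9079/10000 ≈ 0.907900

1 1/2 4887/5000
2 1 1211/1250
3 3/2 4741/5000
4 2 9079/10000
f(0.5y,1.5y) = ((4887/5000)/(4741/5000) − 1)/(1) = 146/4741 ≈ 3.0795%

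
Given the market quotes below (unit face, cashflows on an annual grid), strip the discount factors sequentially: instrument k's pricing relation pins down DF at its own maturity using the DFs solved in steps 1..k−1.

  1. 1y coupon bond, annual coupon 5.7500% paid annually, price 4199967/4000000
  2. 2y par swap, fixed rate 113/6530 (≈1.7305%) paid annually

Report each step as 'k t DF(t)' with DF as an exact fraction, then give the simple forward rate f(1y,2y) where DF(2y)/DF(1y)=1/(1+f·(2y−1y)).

1 1 9929/10000
2 2 9661/10000
f(1y,2y) = ((9929/10000)/(9661/10000) − 1)/(1) = 268/9661 ≈ 2.7740%

step 1 [1y] bond c/1=23/400: DF=(4199967/4000000 − 23/400·(0))/(1+23/400) = 9929/10000 ≈ 0.992900
step 2 [2y] swap r/1=113/6530: DF=(1 − 113/6530·(0.992900))/(1+113/6530) = 9661/10000 ≈ 0.966100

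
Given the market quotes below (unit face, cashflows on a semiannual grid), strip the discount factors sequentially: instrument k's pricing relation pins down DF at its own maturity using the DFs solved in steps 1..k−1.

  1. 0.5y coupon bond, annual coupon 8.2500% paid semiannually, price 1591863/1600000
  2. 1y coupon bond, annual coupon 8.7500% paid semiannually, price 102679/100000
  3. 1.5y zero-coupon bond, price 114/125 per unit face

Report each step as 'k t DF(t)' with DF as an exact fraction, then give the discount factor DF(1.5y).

step 1 [0.5y] bond c/2=33/800: DF=(1591863/1600000 − 33/800·(0))/(1+33/800) = 1911/2000 ≈ 0.955500
step 2 [1y] bond c/2=7/160: DF=(102679/100000 − 7/160·(0.955500))/(1+7/160) = 9437/10000 ≈ 0.943700
step 3 [1.5y] zero: DF = P = 114/125 ≈ 0.912000

1 1/2 1911/2000
2 1 9437/10000
3 3/2 114/125
DF(1.5y) = 114/125 ≈ 0.912000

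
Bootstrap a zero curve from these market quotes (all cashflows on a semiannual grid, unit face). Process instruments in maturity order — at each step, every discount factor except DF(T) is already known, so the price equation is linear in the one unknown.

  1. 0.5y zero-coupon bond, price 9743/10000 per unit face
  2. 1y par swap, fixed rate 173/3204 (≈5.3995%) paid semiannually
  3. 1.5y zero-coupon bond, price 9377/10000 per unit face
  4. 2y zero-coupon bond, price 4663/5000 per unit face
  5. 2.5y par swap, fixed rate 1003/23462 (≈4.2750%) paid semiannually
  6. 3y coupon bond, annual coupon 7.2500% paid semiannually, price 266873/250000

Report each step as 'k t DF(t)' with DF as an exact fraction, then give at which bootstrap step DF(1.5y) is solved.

1 1/2 9743/10000
2 1 9481/10000
3 3/2 9377/10000
4 2 4663/5000
5 5/2 8997/10000
6 3 433/500
DF(1.5y) is solved at step 3

step 1 [0.5y] zero: DF = P = 9743/10000 ≈ 0.974300
step 2 [1y] swap r/2=173/6408: DF=(1 − 173/6408·(0.974300))/(1+173/6408) = 9481/10000 ≈ 0.948100
step 3 [1.5y] zero: DF = P = 9377/10000 ≈ 0.937700
step 4 [2y] zero: DF = P = 4663/5000 ≈ 0.932600
step 5 [2.5y] swap r/2=1003/46924: DF=(1 − 1003/46924·(0.974300+0.948100+0.937700+0.932600))/(1+1003/46924) = 8997/10000 ≈ 0.899700
step 6 [3y] bond c/2=29/800: DF=(266873/250000 − 29/800·(0.974300+0.948100+0.937700+0.932600+0.899700))/(1+29/800) = 433/500 ≈ 0.866000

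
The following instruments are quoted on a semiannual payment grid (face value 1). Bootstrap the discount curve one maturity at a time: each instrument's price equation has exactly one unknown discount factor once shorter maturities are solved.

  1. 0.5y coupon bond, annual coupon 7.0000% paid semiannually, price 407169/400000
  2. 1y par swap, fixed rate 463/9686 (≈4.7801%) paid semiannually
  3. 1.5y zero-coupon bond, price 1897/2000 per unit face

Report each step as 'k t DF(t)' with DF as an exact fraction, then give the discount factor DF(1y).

1 1/2 1967/2000
2 1 9537/10000
3 3/2 1897/2000
DF(1y) = 9537/10000 ≈ 0.953700

step 1 [0.5y] bond c/2=7/200: DF=(407169/400000 − 7/200·(0))/(1+7/200) = 1967/2000 ≈ 0.983500
step 2 [1y] swap r/2=463/19372: DF=(1 − 463/19372·(0.983500))/(1+463/19372) = 9537/10000 ≈ 0.953700
step 3 [1.5y] zero: DF = P = 1897/2000 ≈ 0.948500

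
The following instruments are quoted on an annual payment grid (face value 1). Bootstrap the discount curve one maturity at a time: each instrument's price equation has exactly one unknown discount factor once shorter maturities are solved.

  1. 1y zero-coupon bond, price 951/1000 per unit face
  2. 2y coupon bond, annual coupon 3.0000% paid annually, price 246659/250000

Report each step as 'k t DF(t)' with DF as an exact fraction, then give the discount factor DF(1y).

1 1 951/1000
2 2 4651/5000
DF(1y) = 951/1000 ≈ 0.951000

step 1 [1y] zero: DF = P = 951/1000 ≈ 0.951000
step 2 [2y] bond c/1=3/100: DF=(246659/250000 − 3/100·(0.951000))/(1+3/100) = 4651/5000 ≈ 0.930200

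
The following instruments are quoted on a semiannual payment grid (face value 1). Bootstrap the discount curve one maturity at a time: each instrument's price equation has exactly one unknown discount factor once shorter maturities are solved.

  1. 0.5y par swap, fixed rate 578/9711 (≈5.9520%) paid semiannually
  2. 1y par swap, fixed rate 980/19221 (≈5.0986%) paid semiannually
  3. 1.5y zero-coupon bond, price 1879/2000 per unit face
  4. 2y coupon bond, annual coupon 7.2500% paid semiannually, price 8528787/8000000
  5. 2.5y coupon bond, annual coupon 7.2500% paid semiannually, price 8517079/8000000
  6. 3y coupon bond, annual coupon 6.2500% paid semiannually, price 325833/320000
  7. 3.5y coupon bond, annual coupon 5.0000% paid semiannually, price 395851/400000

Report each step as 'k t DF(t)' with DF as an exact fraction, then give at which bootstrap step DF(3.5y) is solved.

1 1/2 9711/10000
2 1 951/1000
3 3/2 1879/2000
4 2 9287/10000
5 5/2 2237/2500
6 3 4227/5000
7 7/2 4153/5000
DF(3.5y) is solved at step 7

step 1 [0.5y] swap r/2=289/9711: DF=(1 − 289/9711·(0))/(1+289/9711) = 9711/10000 ≈ 0.971100
step 2 [1y] swap r/2=490/19221: DF=(1 − 490/19221·(0.971100))/(1+490/19221) = 951/1000 ≈ 0.951000
step 3 [1.5y] zero: DF = P = 1879/2000 ≈ 0.939500
step 4 [2y] bond c/2=29/800: DF=(8528787/8000000 − 29/800·(0.971100+0.951000+0.939500))/(1+29/800) = 9287/10000 ≈ 0.928700
step 5 [2.5y] bond c/2=29/800: DF=(8517079/8000000 − 29/800·(0.971100+0.951000+0.939500+0.928700))/(1+29/800) = 2237/2500 ≈ 0.894800
step 6 [3y] bond c/2=1/32: DF=(325833/320000 − 1/32·(0.971100+0.951000+0.939500+0.928700+0.894800))/(1+1/32) = 4227/5000 ≈ 0.845400
step 7 [3.5y] bond c/2=1/40: DF=(395851/400000 − 1/40·(0.971100+0.951000+0.939500+0.928700+0.894800+0.845400))/(1+1/40) = 4153/5000 ≈ 0.830600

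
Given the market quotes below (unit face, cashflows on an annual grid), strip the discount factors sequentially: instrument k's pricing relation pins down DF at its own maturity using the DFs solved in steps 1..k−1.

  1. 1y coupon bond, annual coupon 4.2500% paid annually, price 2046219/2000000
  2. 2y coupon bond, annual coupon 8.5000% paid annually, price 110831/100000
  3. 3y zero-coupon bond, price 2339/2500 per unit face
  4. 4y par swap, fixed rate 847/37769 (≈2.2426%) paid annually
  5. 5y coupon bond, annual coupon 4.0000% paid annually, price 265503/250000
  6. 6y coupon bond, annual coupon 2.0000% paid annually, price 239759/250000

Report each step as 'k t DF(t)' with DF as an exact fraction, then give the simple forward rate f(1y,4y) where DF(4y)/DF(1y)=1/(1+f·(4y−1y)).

1 1 4907/5000
2 2 4723/5000
3 3 2339/2500
4 4 9153/10000
5 5 8759/10000
6 6 849/1000
f(1y,4y) = ((4907/5000)/(9153/10000) − 1)/(3) = 661/27459 ≈ 2.4072%

step 1 [1y] bond c/1=17/400: DF=(2046219/2000000 − 17/400·(0))/(1+17/400) = 4907/5000 ≈ 0.981400
step 2 [2y] bond c/1=17/200: DF=(110831/100000 − 17/200·(0.981400))/(1+17/200) = 4723/5000 ≈ 0.944600
step 3 [3y] zero: DF = P = 2339/2500 ≈ 0.935600
step 4 [4y] swap r/1=847/37769: DF=(1 − 847/37769·(0.981400+0.944600+0.935600))/(1+847/37769) = 9153/10000 ≈ 0.915300
step 5 [5y] bond c/1=1/25: DF=(265503/250000 − 1/25·(0.981400+0.944600+0.935600+0.915300))/(1+1/25) = 8759/10000 ≈ 0.875900
step 6 [6y] bond c/1=1/50: DF=(239759/250000 − 1/50·(0.981400+0.944600+0.935600+0.915300+0.875900))/(1+1/50) = 849/1000 ≈ 0.849000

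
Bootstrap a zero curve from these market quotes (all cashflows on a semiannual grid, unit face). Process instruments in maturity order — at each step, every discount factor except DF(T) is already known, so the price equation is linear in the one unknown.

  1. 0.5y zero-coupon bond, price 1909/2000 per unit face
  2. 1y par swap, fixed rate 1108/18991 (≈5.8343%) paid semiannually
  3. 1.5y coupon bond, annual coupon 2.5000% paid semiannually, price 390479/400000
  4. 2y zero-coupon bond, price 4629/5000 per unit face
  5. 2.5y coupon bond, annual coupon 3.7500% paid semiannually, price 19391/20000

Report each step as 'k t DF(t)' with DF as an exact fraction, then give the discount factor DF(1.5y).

step 1 [0.5y] zero: DF = P = 1909/2000 ≈ 0.954500
step 2 [1y] swap r/2=554/18991: DF=(1 − 554/18991·(0.954500))/(1+554/18991) = 4723/5000 ≈ 0.944600
step 3 [1.5y] bond c/2=1/80: DF=(390479/400000 − 1/80·(0.954500+0.944600))/(1+1/80) = 9407/10000 ≈ 0.940700
step 4 [2y] zero: DF = P = 4629/5000 ≈ 0.925800
step 5 [2.5y] bond c/2=3/160: DF=(19391/20000 − 3/160·(0.954500+0.944600+0.940700+0.925800))/(1+3/160) = 1103/1250 ≈ 0.882400

1 1/2 1909/2000
2 1 4723/5000
3 3/2 9407/10000
4 2 4629/5000
5 5/2 1103/1250
DF(1.5y) = 9407/10000 ≈ 0.940700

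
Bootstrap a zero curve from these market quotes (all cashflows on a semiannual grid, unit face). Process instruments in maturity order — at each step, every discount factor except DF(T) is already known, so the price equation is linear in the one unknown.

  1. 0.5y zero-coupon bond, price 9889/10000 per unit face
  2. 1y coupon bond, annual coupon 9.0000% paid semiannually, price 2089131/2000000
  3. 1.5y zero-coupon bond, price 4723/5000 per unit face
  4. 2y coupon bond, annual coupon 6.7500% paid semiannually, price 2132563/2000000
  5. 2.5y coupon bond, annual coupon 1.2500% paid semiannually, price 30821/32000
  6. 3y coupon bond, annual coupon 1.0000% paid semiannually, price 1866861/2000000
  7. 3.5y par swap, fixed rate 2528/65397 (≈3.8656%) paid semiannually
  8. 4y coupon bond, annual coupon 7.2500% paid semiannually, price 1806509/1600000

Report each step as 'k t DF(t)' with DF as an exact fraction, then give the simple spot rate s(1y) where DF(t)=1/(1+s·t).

step 1 [0.5y] zero: DF = P = 9889/10000 ≈ 0.988900
step 2 [1y] bond c/2=9/200: DF=(2089131/2000000 − 9/200·(0.988900))/(1+9/200) = 957/1000 ≈ 0.957000
step 3 [1.5y] zero: DF = P = 4723/5000 ≈ 0.944600
step 4 [2y] bond c/2=27/800: DF=(2132563/2000000 − 27/800·(0.988900+0.957000+0.944600))/(1+27/800) = 9371/10000 ≈ 0.937100
step 5 [2.5y] bond c/2=1/160: DF=(30821/32000 − 1/160·(0.988900+0.957000+0.944600+0.937100))/(1+1/160) = 4667/5000 ≈ 0.933400
step 6 [3y] bond c/2=1/200: DF=(1866861/2000000 − 1/200·(0.988900+0.957000+0.944600+0.937100+0.933400))/(1+1/200) = 9051/10000 ≈ 0.905100
step 7 [3.5y] swap r/2=1264/65397: DF=(1 − 1264/65397·(0.988900+0.957000+0.944600+0.937100+0.933400+0.905100))/(1+1264/65397) = 546/625 ≈ 0.873600
step 8 [4y] bond c/2=29/800: DF=(1806509/1600000 − 29/800·(0.988900+0.957000+0.944600+0.937100+0.933400+0.905100+0.873600))/(1+29/800) = 538/625 ≈ 0.860800

1 1/2 9889/10000
2 1 957/1000
3 3/2 4723/5000
4 2 9371/10000
5 5/2 4667/5000
6 3 9051/10000
7 7/2 546/625
8 4 538/625
s(1y) = (1/(957/1000) − 1)/(1) = 43/957 ≈ 4.4932%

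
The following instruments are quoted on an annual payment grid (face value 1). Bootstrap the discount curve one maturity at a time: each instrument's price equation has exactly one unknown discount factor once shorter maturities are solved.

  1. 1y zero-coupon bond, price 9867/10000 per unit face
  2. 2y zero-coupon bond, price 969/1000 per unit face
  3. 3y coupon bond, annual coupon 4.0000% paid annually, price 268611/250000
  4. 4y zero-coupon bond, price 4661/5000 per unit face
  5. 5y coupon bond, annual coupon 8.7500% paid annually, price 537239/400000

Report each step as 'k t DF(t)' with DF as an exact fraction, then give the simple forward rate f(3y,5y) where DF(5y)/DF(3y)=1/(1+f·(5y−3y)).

step 1 [1y] zero: DF = P = 9867/10000 ≈ 0.986700
step 2 [2y] zero: DF = P = 969/1000 ≈ 0.969000
step 3 [3y] bond c/1=1/25: DF=(268611/250000 − 1/25·(0.986700+0.969000))/(1+1/25) = 9579/10000 ≈ 0.957900
step 4 [4y] zero: DF = P = 4661/5000 ≈ 0.932200
step 5 [5y] bond c/1=7/80: DF=(537239/400000 − 7/80·(0.986700+0.969000+0.957900+0.932200))/(1+7/80) = 1157/1250 ≈ 0.925600

1 1 9867/10000
2 2 969/1000
3 3 9579/10000
4 4 4661/5000
5 5 1157/1250
f(3y,5y) = ((9579/10000)/(1157/1250) − 1)/(2) = 323/18512 ≈ 1.7448%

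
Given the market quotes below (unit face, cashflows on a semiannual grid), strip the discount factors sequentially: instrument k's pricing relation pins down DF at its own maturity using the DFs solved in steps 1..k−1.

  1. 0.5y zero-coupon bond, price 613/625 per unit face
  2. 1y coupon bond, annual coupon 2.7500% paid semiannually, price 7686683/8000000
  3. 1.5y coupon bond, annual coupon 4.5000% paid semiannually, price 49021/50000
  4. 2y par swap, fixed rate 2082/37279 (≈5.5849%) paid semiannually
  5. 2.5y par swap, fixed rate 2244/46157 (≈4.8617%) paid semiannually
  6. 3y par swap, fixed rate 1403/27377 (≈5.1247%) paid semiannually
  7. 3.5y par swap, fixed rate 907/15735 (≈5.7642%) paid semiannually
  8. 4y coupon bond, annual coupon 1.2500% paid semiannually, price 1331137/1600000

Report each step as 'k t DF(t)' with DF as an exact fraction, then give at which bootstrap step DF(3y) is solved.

1 1/2 613/625
2 1 1869/2000
3 3/2 9167/10000
4 2 8959/10000
5 5/2 4439/5000
6 3 8597/10000
7 7/2 4093/5000
8 4 7877/10000
DF(3y) is solved at step 6

step 1 [0.5y] zero: DF = P = 613/625 ≈ 0.980800
step 2 [1y] bond c/2=11/800: DF=(7686683/8000000 − 11/800·(0.980800))/(1+11/800) = 1869/2000 ≈ 0.934500
step 3 [1.5y] bond c/2=9/400: DF=(49021/50000 − 9/400·(0.980800+0.934500))/(1+9/400) = 9167/10000 ≈ 0.916700
step 4 [2y] swap r/2=1041/37279: DF=(1 − 1041/37279·(0.980800+0.934500+0.916700))/(1+1041/37279) = 8959/10000 ≈ 0.895900
step 5 [2.5y] swap r/2=1122/46157: DF=(1 − 1122/46157·(0.980800+0.934500+0.916700+0.895900))/(1+1122/46157) = 4439/5000 ≈ 0.887800
step 6 [3y] swap r/2=1403/54754: DF=(1 − 1403/54754·(0.980800+0.934500+0.916700+0.895900+0.887800))/(1+1403/54754) = 8597/10000 ≈ 0.859700
step 7 [3.5y] swap r/2=907/31470: DF=(1 − 907/31470·(0.980800+0.934500+0.916700+0.895900+0.887800+0.859700))/(1+907/31470) = 4093/5000 ≈ 0.818600
step 8 [4y] bond c/2=1/160: DF=(1331137/1600000 − 1/160·(0.980800+0.934500+0.916700+0.895900+0.887800+0.859700+0.818600))/(1+1/160) = 7877/10000 ≈ 0.787700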